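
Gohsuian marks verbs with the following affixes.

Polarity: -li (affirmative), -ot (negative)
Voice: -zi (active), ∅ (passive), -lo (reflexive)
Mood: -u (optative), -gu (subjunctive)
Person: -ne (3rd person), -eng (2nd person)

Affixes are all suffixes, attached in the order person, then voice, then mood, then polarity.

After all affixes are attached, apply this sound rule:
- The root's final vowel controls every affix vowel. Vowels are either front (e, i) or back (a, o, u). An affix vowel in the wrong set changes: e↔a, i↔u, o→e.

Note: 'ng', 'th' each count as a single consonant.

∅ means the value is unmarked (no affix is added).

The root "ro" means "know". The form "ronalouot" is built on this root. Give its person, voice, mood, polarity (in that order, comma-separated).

3rd person, reflexive, optative, negative

Segment: ro-ne-lo-u-ot.
person: -ne → 3rd person.
voice: -lo → reflexive.
mood: -u → optative.
polarity: -ot → negative.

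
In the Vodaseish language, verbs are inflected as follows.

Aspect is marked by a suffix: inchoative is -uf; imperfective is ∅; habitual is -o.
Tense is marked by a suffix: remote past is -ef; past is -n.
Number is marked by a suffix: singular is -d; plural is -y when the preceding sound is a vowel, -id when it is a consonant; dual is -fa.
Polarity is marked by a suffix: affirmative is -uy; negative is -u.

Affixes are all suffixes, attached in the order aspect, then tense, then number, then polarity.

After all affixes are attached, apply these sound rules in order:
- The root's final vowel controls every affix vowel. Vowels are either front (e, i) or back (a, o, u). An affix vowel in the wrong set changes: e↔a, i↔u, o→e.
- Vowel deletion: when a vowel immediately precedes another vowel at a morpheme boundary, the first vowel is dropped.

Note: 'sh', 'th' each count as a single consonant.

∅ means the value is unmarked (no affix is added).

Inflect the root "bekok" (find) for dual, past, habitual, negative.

Attach aspect habitual -o → bekoko.
Attach tense past -n → bekokon.
Attach number dual -fa → bekokonfa.
Attach polarity negative -u → bekokonfau.
Vowel harmony: no change.
Apply vowel deletion: bekokonfau → bekokonfu.

bekokonfu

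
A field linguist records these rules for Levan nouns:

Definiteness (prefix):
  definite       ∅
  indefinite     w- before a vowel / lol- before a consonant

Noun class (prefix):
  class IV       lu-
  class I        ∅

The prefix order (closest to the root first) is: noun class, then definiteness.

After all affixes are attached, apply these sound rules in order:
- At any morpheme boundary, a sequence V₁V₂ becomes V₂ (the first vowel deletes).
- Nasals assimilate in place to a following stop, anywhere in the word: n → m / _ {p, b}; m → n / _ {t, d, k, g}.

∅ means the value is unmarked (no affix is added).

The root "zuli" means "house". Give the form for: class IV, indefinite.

lolluzuli

Attach noun class class IV lu- → luzuli.
Attach definiteness indefinite lol- (before consonant 'l') → lolluzuli.
Vowel deletion: no change.
Nasal assimilation: no change.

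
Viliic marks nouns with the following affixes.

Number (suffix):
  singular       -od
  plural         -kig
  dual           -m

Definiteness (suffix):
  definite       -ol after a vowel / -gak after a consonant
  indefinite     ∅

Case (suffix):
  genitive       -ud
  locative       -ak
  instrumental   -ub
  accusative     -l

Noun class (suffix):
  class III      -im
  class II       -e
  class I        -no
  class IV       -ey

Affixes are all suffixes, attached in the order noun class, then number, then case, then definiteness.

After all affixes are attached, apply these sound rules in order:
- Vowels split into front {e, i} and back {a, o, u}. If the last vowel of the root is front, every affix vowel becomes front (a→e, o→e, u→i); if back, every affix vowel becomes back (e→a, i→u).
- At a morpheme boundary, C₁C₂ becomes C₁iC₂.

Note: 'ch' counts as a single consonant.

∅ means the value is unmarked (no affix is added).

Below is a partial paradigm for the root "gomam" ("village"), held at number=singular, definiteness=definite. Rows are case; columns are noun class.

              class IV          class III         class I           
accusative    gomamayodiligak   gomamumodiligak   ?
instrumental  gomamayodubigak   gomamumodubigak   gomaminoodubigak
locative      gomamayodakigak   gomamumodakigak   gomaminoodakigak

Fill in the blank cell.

Attach noun class class I -no → gomamno.
Attach number singular -od → gomamnood.
Attach case accusative -l → gomamnoodl.
Attach definiteness definite -gak (after consonant 'l') → gomamnoodlgak.
Vowel harmony: no change.
Apply epenthesis: gomamnoodlgak → gomaminoodiligak.

gomaminoodiligak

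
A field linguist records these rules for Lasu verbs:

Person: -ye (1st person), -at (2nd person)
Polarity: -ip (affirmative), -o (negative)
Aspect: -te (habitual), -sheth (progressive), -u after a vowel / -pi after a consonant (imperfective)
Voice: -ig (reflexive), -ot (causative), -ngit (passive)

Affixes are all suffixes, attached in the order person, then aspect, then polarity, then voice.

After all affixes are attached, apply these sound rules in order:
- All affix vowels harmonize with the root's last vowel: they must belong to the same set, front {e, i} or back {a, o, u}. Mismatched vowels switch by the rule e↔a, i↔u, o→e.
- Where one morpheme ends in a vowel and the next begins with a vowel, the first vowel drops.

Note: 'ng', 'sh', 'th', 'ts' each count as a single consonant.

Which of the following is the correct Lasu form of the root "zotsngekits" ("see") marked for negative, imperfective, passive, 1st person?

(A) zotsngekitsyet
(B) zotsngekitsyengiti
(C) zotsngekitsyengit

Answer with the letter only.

C

Attach person 1st person -ye → zotsngekitsye.
Attach aspect imperfective -u (after vowel 'e') → zotsngekitsyeu.
Attach polarity negative -o → zotsngekitsyeuo.
Attach voice passive -ngit → zotsngekitsyeuongit.
Apply vowel harmony: zotsngekitsyeuongit → zotsngekitsyeiengit.
Apply vowel deletion: zotsngekitsyeiengit → zotsngekitsyengit.
So the correct form is zotsngekitsyengit, option (C).
(A) zotsngekitsyet is wrong: it uses causative instead of passive for voice.
(B) zotsngekitsyengiti is wrong: it has the affixes in the wrong order.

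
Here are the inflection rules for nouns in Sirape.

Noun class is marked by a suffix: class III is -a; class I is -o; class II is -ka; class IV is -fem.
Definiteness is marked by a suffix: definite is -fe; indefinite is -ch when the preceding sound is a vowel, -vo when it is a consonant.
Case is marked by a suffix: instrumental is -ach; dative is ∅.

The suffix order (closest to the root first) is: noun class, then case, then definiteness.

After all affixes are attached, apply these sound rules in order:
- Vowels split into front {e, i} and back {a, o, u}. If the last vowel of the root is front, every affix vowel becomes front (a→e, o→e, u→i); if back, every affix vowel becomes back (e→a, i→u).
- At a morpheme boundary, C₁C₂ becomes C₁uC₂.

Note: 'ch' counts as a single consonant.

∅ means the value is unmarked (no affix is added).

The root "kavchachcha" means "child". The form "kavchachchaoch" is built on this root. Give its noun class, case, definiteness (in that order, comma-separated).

class I, dative, indefinite

Segment: kavchachcha-o-ch.
noun class: -o → class I.
case: ∅ → dative.
definiteness: -ch/vo → indefinite.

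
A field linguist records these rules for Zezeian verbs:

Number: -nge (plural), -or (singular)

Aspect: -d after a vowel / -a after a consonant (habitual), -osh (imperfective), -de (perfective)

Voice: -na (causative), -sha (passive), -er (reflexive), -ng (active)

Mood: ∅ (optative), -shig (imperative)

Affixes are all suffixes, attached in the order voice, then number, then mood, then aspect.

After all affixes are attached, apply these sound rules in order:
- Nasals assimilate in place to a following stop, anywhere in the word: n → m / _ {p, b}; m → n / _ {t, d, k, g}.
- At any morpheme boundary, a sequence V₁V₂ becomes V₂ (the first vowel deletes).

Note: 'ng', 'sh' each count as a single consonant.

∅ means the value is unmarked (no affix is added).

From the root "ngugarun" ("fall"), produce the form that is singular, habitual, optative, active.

ngugarunngora

Attach voice active -ng → ngugarunng.
Attach number singular -or → ngugarunngor.
mood = optative: zero marking, form stays ngugarunngor.
Attach aspect habitual -a (after consonant 'r') → ngugarunngora.
Nasal assimilation: no change.
Vowel deletion: no change.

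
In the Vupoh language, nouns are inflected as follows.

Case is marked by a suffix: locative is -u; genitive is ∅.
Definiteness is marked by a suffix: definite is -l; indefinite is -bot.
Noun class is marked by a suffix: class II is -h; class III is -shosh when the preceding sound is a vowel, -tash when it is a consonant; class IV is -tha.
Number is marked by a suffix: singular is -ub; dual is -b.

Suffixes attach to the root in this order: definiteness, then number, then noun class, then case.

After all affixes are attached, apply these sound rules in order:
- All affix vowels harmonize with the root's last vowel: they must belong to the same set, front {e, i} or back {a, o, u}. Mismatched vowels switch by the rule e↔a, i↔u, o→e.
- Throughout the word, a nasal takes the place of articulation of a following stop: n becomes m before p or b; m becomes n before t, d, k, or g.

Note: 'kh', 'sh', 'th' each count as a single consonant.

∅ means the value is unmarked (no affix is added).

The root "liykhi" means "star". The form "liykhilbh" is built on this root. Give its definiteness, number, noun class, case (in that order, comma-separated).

definite, dual, class II, genitive

Segment: liykhi-l-b-h.
definiteness: -l → definite.
number: -b → dual.
noun class: -h → class II.
case: ∅ → genitive.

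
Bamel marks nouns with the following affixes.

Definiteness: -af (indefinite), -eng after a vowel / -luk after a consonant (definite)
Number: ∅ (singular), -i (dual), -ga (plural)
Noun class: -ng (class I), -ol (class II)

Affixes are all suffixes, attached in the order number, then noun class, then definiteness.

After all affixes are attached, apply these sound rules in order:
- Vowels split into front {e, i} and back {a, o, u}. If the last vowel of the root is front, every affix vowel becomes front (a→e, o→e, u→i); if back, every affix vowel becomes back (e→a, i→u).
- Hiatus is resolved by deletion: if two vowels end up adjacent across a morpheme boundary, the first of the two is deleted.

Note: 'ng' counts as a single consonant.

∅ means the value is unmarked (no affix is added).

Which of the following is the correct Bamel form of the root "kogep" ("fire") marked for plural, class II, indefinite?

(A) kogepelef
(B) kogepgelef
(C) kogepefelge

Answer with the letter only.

B

Attach number plural -ga → kogepga.
Attach noun class class II -ol → kogepgaol.
Attach definiteness indefinite -af → kogepgaolaf.
Apply vowel harmony: kogepgaolaf → kogepgeelef.
Apply vowel deletion: kogepgeelef → kogepgelef.
So the correct form is kogepgelef, option (B).
(A) kogepelef is wrong: it uses singular instead of plural for number.
(C) kogepefelge is wrong: it has the affixes in the wrong order.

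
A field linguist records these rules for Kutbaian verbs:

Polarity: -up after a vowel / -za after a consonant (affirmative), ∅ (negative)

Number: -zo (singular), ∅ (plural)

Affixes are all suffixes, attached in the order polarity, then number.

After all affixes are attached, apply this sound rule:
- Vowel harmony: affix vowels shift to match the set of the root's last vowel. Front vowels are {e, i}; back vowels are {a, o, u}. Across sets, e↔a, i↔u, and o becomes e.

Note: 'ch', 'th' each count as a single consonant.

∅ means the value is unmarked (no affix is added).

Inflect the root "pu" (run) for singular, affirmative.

Attach polarity affirmative -up (after vowel 'u') → puup.
Attach number singular -zo → puupzo.
Vowel harmony: no change.

puupzo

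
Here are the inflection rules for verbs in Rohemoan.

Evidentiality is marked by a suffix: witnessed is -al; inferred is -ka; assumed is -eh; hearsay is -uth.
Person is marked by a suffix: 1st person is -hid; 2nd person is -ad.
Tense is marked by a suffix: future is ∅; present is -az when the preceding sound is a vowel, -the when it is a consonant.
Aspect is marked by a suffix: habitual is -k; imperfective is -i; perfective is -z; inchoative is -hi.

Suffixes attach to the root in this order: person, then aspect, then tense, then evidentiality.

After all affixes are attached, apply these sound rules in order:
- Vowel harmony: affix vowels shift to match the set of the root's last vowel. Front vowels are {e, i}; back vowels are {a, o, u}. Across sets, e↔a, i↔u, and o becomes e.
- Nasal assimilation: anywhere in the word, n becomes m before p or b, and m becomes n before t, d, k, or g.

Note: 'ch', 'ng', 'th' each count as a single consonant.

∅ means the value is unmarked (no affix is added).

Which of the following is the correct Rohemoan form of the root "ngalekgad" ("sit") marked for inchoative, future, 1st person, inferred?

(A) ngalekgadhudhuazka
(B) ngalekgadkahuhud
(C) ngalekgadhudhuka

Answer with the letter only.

Attach person 1st person -hid → ngalekgadhid.
Attach aspect inchoative -hi → ngalekgadhidhi.
tense = future: zero marking, form stays ngalekgadhidhi.
Attach evidentiality inferred -ka → ngalekgadhidhika.
Apply vowel harmony: ngalekgadhidhika → ngalekgadhudhuka.
Nasal assimilation: no change.
So the correct form is ngalekgadhudhuka, option (C).
(A) ngalekgadhudhuazka is wrong: it uses present instead of future for tense.
(B) ngalekgadkahuhud is wrong: it has the affixes in the wrong order.

C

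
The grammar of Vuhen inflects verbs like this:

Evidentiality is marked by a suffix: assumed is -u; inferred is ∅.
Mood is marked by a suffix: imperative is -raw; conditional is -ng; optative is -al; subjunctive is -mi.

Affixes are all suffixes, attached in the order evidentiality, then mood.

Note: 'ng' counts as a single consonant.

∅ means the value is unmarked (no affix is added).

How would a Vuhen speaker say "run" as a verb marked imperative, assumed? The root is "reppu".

Attach evidentiality assumed -u → reppuu.
Attach mood imperative -raw → reppuuraw.

reppuuraw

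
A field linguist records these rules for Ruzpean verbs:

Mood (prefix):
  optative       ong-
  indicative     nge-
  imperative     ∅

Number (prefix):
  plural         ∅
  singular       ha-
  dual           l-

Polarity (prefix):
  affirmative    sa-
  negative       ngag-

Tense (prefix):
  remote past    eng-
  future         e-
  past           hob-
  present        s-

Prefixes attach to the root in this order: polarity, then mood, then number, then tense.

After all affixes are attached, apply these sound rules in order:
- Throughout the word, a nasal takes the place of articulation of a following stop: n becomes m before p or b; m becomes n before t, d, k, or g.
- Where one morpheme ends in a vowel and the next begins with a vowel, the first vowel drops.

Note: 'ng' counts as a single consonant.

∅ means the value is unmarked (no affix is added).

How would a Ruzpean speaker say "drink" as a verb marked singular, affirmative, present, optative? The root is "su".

shongsasu

Attach polarity affirmative sa- → sasu.
Attach mood optative ong- → ongsasu.
Attach number singular ha- → haongsasu.
Attach tense present s- → shaongsasu.
Nasal assimilation: no change.
Apply vowel deletion: shaongsasu → shongsasu.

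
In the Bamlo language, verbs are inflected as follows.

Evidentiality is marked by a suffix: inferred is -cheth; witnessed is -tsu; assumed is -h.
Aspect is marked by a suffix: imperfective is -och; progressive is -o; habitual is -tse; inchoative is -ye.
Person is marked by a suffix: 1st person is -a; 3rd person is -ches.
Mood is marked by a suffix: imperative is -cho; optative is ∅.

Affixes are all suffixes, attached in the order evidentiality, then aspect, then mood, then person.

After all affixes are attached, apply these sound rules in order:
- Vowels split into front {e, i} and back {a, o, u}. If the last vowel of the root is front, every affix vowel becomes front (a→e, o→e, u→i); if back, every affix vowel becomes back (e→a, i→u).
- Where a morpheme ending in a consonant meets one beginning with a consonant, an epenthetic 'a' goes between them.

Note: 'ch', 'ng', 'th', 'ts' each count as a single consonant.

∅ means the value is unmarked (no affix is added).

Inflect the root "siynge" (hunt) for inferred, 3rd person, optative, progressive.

Attach evidentiality inferred -cheth → siyngecheth.
Attach aspect progressive -o → siyngechetho.
mood = optative: zero marking, form stays siyngechetho.
Attach person 3rd person -ches → siyngechethoches.
Apply vowel harmony: siyngechethoches → siyngechetheches.
Epenthesis: no change.

siyngechetheches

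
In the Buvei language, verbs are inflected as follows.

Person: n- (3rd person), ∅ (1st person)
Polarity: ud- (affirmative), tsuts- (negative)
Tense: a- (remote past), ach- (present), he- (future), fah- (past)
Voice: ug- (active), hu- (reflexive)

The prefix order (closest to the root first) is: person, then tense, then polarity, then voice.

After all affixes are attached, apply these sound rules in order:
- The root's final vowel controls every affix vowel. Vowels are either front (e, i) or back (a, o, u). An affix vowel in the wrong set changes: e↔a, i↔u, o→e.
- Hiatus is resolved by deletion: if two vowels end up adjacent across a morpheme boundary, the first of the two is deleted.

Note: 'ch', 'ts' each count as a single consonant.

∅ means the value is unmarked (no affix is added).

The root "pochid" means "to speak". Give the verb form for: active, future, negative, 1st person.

igtsitshepochid

person = 1st person: zero marking, form stays pochid.
Attach tense future he- → hepochid.
Attach polarity negative tsuts- → tsutshepochid.
Attach voice active ug- → ugtsutshepochid.
Apply vowel harmony: ugtsutshepochid → igtsitshepochid.
Vowel deletion: no change.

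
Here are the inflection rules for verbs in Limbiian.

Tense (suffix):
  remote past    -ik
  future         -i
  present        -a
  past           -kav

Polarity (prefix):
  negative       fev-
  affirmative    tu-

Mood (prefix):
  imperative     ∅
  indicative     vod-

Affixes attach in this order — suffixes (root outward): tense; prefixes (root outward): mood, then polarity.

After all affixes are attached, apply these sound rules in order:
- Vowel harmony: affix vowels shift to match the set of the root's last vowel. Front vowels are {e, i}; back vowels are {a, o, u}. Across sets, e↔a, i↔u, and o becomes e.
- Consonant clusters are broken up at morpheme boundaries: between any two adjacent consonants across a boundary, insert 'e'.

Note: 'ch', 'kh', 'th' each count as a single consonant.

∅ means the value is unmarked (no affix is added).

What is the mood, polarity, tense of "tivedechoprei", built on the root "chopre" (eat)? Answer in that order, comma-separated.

indicative, affirmative, future

Segment: tu-vod-chopre-i.
mood: vod- → indicative.
polarity: tu- → affirmative.
tense: -i → future.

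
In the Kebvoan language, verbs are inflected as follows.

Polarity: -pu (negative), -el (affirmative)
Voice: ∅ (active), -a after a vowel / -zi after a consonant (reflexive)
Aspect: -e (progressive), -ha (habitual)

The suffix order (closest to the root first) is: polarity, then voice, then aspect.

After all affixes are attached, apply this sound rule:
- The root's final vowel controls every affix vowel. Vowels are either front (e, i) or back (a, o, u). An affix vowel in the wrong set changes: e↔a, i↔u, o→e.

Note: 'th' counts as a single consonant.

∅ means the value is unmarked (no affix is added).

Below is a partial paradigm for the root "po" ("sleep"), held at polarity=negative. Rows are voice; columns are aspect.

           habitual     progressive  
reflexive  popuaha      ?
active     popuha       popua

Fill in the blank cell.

Attach polarity negative -pu → popu.
Attach voice reflexive -a (after vowel 'u') → popua.
Attach aspect progressive -e → popuae.
Apply vowel harmony: popuae → popuaa.

popuaa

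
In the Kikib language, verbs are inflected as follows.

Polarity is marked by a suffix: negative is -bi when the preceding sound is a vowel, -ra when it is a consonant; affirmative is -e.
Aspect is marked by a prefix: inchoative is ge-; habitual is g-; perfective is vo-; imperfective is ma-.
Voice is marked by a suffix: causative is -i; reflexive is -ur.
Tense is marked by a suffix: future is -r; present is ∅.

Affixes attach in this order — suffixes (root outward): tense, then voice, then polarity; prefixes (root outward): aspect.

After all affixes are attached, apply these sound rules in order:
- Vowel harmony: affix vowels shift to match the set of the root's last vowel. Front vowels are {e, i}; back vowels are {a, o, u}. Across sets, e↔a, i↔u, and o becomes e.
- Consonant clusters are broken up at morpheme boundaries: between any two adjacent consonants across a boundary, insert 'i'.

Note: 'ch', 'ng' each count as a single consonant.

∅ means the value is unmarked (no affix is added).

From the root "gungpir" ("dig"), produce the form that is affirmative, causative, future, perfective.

vegungpiririe

Attach tense future -r → gungpirr.
Attach voice causative -i → gungpirri.
Attach polarity affirmative -e → gungpirrie.
Attach aspect perfective vo- → vogungpirrie.
Apply vowel harmony: vogungpirrie → vegungpirrie.
Apply epenthesis: vegungpirrie → vegungpiririe.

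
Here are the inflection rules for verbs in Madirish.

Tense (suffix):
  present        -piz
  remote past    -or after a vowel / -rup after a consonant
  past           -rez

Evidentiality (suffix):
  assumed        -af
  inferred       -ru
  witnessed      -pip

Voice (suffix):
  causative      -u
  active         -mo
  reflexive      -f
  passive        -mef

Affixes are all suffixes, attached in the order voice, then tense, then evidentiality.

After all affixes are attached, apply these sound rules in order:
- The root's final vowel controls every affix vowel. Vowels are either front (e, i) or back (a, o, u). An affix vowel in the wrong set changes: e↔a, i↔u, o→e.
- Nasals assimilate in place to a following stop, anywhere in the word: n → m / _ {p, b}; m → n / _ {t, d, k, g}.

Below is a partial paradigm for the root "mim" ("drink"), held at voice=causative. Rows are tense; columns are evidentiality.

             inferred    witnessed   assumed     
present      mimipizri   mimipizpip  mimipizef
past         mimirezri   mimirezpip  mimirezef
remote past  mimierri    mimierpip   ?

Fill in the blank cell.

Attach voice causative -u → mimu.
Attach tense remote past -or (after vowel 'u') → mimuor.
Attach evidentiality assumed -af → mimuoraf.
Apply vowel harmony: mimuoraf → mimieref.
Nasal assimilation: no change.

mimieref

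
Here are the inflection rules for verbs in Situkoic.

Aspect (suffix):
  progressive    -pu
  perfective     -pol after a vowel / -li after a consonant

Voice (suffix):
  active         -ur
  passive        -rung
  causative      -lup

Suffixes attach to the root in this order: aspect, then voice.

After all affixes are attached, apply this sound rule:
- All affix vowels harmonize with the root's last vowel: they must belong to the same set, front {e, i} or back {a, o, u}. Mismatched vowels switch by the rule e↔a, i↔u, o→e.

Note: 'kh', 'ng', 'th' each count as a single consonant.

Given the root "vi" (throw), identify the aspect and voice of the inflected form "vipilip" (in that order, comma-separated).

progressive, causative

Segment: vi-pu-lup.
aspect: -pu → progressive.
voice: -lup → causative.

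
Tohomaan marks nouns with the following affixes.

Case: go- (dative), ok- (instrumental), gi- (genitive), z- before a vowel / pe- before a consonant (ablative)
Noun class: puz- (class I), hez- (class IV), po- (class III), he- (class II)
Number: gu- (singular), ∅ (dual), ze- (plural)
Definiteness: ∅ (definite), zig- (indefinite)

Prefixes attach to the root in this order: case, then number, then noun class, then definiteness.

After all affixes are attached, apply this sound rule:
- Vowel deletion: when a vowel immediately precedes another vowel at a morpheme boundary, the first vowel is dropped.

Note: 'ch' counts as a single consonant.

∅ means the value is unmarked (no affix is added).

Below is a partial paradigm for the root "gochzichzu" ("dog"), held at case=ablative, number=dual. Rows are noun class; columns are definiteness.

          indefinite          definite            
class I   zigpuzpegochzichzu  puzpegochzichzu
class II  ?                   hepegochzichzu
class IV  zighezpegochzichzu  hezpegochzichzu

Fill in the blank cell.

zighepegochzichzu

Attach case ablative pe- (before consonant 'g') → pegochzichzu.
number = dual: zero marking, form stays pegochzichzu.
Attach noun class class II he- → hepegochzichzu.
Attach definiteness indefinite zig- → zighepegochzichzu.
Vowel deletion: no change.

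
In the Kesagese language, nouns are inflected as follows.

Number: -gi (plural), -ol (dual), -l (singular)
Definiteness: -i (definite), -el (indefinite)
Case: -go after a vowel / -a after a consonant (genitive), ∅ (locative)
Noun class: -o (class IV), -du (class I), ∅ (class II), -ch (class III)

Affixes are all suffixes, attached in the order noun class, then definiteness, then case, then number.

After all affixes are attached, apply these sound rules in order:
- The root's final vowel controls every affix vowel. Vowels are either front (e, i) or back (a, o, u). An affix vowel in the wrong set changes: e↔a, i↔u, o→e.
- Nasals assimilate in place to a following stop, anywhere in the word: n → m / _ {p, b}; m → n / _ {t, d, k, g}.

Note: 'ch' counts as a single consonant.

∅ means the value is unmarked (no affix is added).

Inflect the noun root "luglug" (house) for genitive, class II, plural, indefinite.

luglugalagu

noun class = class II: zero marking, form stays luglug.
Attach definiteness indefinite -el → luglugel.
Attach case genitive -a (after consonant 'l') → luglugela.
Attach number plural -gi → luglugelagi.
Apply vowel harmony: luglugelagi → luglugalagu.
Nasal assimilation: no change.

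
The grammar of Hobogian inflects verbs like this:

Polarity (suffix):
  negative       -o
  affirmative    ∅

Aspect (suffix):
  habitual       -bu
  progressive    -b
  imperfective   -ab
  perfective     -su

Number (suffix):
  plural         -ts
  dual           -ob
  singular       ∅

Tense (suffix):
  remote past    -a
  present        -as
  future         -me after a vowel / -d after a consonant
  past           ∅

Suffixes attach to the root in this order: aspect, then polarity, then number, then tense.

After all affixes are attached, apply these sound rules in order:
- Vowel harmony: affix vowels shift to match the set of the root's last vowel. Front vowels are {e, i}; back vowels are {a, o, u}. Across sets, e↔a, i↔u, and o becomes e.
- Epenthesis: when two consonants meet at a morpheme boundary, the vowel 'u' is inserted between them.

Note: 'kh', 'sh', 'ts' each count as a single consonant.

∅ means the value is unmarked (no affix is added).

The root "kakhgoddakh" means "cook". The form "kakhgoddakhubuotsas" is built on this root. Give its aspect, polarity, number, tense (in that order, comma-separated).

Segment: kakhgoddakh-bu-o-ts-as.
aspect: -bu → habitual.
polarity: -o → negative.
number: -ts → plural.
tense: -as → present.

habitual, negative, plural, present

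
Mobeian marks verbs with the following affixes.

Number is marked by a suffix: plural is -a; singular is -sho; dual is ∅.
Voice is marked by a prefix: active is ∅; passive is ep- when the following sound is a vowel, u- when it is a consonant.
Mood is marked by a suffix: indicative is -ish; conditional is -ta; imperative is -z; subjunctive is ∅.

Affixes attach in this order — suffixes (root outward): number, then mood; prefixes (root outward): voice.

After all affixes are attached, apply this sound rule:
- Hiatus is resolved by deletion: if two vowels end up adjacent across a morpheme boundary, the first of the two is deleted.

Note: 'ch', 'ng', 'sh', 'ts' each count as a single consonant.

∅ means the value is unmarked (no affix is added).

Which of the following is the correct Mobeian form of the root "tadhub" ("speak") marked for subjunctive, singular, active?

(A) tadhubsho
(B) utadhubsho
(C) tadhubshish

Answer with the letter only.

voice = active: zero marking, form stays tadhub.
Attach number singular -sho → tadhubsho.
mood = subjunctive: zero marking, form stays tadhubsho.
Vowel deletion: no change.
So the correct form is tadhubsho, option (A).
(C) tadhubshish is wrong: it uses indicative instead of subjunctive for mood.
(B) utadhubsho is wrong: it uses passive instead of active for voice.

A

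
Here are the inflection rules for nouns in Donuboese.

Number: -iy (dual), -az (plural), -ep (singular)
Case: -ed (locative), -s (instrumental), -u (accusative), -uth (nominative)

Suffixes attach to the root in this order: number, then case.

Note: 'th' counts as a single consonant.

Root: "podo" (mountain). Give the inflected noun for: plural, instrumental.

Attach number plural -az → podoaz.
Attach case instrumental -s → podoazs.

podoazs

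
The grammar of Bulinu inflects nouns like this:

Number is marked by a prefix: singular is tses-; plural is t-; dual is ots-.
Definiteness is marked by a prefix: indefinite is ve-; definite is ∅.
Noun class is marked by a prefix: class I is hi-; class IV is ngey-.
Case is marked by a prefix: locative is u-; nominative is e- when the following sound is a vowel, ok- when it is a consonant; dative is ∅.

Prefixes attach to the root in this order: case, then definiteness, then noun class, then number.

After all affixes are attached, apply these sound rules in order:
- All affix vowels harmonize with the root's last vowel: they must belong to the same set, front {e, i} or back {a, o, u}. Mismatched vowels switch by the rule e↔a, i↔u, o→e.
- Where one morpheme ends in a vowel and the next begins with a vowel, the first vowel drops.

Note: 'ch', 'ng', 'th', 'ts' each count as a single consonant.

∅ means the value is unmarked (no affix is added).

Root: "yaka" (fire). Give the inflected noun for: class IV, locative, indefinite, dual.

otsngayvuyaka

Attach case locative u- → uyaka.
Attach definiteness indefinite ve- → veuyaka.
Attach noun class class IV ngey- → ngeyveuyaka.
Attach number dual ots- → otsngeyveuyaka.
Apply vowel harmony: otsngeyveuyaka → otsngayvauyaka.
Apply vowel deletion: otsngayvauyaka → otsngayvuyaka.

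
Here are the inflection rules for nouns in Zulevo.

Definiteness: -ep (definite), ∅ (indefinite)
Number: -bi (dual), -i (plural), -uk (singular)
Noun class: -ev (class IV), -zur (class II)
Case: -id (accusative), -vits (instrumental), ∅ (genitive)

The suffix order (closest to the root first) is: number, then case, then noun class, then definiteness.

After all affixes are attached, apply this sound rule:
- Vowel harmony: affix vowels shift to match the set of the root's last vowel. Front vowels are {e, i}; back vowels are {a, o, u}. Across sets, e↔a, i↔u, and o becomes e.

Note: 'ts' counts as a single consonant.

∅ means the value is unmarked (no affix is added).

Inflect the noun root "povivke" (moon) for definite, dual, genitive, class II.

povivkebizirep

Attach number dual -bi → povivkebi.
case = genitive: zero marking, form stays povivkebi.
Attach noun class class II -zur → povivkebizur.
Attach definiteness definite -ep → povivkebizurep.
Apply vowel harmony: povivkebizurep → povivkebizirep.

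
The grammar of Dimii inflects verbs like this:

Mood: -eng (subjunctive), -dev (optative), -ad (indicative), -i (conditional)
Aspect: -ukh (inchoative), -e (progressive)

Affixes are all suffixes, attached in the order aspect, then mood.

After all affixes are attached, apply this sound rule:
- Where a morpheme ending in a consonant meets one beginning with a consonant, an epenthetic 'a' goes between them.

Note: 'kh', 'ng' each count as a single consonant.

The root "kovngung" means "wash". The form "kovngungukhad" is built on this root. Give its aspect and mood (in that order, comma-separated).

Segment: kovngung-ukh-ad.
aspect: -ukh → inchoative.
mood: -ad → indicative.

inchoative, indicative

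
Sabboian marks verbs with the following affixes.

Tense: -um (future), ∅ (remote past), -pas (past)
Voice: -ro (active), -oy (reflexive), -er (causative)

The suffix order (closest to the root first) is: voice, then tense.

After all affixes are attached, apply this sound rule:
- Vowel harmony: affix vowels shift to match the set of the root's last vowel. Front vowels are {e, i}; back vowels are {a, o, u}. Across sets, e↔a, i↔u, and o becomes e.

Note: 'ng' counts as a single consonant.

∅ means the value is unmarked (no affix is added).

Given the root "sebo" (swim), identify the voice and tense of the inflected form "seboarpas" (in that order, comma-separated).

causative, past

Segment: sebo-er-pas.
voice: -er → causative.
tense: -pas → past.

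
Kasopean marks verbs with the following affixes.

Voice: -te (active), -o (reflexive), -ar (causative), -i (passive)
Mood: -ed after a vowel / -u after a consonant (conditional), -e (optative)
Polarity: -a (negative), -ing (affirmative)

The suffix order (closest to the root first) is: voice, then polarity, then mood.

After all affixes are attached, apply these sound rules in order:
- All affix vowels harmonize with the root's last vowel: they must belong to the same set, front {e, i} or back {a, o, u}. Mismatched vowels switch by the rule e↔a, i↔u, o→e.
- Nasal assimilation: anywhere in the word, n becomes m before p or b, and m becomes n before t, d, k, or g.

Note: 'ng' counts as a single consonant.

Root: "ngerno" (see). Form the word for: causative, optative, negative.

ngernoaraa

Attach voice causative -ar → ngernoar.
Attach polarity negative -a → ngernoara.
Attach mood optative -e → ngernoarae.
Apply vowel harmony: ngernoarae → ngernoaraa.
Nasal assimilation: no change.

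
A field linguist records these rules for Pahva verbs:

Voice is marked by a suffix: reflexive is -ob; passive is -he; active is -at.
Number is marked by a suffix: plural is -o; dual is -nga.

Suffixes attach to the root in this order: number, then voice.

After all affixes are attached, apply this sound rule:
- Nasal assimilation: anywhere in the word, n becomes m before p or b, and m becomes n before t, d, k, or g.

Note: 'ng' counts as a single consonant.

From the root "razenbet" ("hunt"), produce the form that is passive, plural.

Attach number plural -o → razenbeto.
Attach voice passive -he → razenbetohe.
Apply nasal assimilation: razenbetohe → razembetohe.

razembetohe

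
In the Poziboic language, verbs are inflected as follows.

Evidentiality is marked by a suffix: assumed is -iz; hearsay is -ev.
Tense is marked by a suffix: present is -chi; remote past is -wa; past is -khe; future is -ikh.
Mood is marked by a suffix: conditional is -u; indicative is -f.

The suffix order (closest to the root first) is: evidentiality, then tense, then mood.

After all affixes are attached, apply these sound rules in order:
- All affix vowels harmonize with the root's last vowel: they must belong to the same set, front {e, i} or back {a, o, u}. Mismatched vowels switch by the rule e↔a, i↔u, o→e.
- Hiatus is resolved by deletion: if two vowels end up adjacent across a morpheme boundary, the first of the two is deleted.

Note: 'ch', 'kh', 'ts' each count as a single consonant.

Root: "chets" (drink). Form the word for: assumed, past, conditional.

chetsizkhi

Attach evidentiality assumed -iz → chetsiz.
Attach tense past -khe → chetsizkhe.
Attach mood conditional -u → chetsizkheu.
Apply vowel harmony: chetsizkheu → chetsizkhei.
Apply vowel deletion: chetsizkhei → chetsizkhi.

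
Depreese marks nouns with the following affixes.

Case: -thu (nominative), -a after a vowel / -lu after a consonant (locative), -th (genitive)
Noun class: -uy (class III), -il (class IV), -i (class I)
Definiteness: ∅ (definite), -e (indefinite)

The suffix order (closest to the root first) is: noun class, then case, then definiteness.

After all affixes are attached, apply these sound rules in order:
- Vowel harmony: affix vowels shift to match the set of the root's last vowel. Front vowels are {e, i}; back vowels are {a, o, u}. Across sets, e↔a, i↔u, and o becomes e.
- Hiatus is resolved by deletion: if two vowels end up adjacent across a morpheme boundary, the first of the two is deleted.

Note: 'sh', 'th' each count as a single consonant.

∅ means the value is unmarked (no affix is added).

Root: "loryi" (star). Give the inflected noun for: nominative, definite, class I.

loryithi

Attach noun class class I -i → loryii.
Attach case nominative -thu → loryiithu.
definiteness = definite: zero marking, form stays loryiithu.
Apply vowel harmony: loryiithu → loryiithi.
Apply vowel deletion: loryiithi → loryithi.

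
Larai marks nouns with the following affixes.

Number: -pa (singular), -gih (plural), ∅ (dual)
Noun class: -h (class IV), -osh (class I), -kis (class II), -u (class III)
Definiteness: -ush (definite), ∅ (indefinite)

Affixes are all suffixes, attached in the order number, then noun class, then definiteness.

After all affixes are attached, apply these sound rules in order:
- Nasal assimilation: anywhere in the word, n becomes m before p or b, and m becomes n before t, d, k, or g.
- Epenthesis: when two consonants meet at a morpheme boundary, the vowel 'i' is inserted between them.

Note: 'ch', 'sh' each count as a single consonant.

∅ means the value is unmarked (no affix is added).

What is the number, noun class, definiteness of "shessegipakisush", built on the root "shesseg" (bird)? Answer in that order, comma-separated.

Segment: shesseg-pa-kis-ush.
number: -pa → singular.
noun class: -kis → class II.
definiteness: -ush → definite.

singular, class II, definite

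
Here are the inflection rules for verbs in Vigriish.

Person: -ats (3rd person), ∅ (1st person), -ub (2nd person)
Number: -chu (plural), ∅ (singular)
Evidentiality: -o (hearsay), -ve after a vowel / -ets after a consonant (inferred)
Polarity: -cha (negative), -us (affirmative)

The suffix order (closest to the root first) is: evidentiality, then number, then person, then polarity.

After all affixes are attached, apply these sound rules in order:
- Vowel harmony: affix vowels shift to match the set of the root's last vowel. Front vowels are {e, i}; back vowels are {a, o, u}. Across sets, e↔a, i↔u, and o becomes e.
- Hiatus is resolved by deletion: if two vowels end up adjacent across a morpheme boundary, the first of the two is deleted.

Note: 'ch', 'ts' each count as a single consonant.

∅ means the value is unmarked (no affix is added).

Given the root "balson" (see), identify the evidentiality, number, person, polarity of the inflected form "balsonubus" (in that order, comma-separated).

Segment: balson-o-ub-us.
evidentiality: -o → hearsay.
number: ∅ → singular.
person: -ub → 2nd person.
polarity: -us → affirmative.

hearsay, singular, 2nd person, affirmative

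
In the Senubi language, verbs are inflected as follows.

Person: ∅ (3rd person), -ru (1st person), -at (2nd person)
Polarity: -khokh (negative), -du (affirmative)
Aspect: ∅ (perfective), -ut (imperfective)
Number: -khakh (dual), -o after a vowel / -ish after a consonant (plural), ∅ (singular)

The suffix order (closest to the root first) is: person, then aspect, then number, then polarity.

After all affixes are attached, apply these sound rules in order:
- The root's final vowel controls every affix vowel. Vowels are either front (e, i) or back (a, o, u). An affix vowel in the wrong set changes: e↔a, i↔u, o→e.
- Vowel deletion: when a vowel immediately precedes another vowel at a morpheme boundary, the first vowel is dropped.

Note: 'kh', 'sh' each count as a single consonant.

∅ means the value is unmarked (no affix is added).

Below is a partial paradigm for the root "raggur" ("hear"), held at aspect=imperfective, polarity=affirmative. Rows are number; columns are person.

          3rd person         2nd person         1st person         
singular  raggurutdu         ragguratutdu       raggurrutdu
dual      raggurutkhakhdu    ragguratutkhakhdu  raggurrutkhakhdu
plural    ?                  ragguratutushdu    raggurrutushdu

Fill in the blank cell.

raggurutushdu

person = 3rd person: zero marking, form stays raggur.
Attach aspect imperfective -ut → raggurut.
Attach number plural -ish (after consonant 't') → raggurutish.
Attach polarity affirmative -du → raggurutishdu.
Apply vowel harmony: raggurutishdu → raggurutushdu.
Vowel deletion: no change.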